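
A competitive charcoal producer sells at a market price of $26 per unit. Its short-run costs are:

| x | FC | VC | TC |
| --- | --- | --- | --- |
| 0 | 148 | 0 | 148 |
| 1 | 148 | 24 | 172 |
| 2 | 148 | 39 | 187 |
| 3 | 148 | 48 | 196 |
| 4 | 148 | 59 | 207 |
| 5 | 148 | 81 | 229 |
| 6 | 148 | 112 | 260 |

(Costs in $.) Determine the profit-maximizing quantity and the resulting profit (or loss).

Tabulate TR − TC: x=0: -148; x=1: -146; x=2: -135; x=3: -118; x=4: -103; x=5: -99; x=6: -104.
Profit is maximized at x = 5. AVC there is 81/5 = $16.20 ≤ P, so producing beats shutting down (which would give -$148).

x = 5; profit = -$99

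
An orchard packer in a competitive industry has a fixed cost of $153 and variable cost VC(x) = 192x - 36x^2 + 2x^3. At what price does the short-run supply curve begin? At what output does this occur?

The shutdown price is the minimum of AVC. VC = 192x - 36x^2 + 2x^3, so AVC = 192 - 36x + 2x^2.
dAVC/dx = -36 + 4x = 0 gives x = 9. min AVC = 192 - 36·9 + 2·9^2 = 30.
For P < $30 the firm produces nothing.

$30 per unit, at x = 9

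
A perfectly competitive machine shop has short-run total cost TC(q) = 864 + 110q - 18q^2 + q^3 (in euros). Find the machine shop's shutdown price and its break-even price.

Shutdown price = €29; break-even price = €110

Shutdown price = min AVC. AVC = 110 - 18q + q^2, with vertex at q = 9 and minimum €29.
ATC = 864/q + 110 - 18q + q^2. Setting dATC/dq = −864/q^2 − 18 + 2q = 0 gives q = 12 (since 2·12^3 − 18·12^2 = 864).
min ATC = 864/12 + 110 − 18·12 + 12^2 = €110. That is the break-even price.
Between these two prices the firm operates at a loss; above €110 it earns a profit.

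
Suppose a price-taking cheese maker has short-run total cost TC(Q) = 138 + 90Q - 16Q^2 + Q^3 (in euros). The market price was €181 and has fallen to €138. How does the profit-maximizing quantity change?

Output falls from 13 to 12

MC = 90 - 32Q + 3Q^2; the shutdown threshold is min AVC = €26 (at Q = 8).
At P = €181 ≥ min AVC, set P = MC on the rising branch: Q = 13.
At P = €138 ≥ min AVC, set P = MC: Q = 12. The firm stays open but cuts output.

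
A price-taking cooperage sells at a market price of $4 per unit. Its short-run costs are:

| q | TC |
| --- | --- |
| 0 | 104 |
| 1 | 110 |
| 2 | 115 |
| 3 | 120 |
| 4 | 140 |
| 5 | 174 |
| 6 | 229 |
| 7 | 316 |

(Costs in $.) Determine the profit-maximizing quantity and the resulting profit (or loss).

Compute π = P·q − TC at each output: q=0: -104; q=1: -106; q=2: -107; q=3: -108; q=4: -124; q=5: -154; q=6: -205; q=7: -288.
Profit is highest at q = 0. Equivalently, the lowest AVC in the table is 16/3 ≈ $5.33 at q = 3, and P = $4 falls below it — price never covers variable cost, so the firm shuts down and loses only its fixed cost.

q = 0 (shut down); profit = -$104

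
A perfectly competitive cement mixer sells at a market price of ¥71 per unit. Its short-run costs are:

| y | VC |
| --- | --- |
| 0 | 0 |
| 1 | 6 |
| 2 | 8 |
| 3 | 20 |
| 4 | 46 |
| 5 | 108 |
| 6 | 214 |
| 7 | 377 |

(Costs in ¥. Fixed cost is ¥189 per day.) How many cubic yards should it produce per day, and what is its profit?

Tabulate TR − TC: y=0: -189; y=1: -124; y=2: -55; y=3: 4; y=4: 49; y=5: 58; y=6: 23; y=7: -69.
Profit is maximized at y = 5. AVC there is 108/5 = ¥21.60 ≤ P, so producing beats shutting down (which would give -¥189).

y = 5; profit = ¥58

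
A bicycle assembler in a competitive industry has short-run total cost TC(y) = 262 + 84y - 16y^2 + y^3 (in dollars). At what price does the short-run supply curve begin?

$20 per unit

Short-run supply begins at min AVC. From VC = 84y - 16y^2 + y^3, AVC = 84 - 16y + y^2.
dAVC/dy = -16 + 2y = 0 gives y = 8. min AVC = 84 - 16·8 + 8^2 = 20.
For P < $20 the firm produces nothing.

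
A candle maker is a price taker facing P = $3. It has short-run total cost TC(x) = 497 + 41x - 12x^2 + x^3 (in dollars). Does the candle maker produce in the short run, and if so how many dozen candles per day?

Shut down

Variable cost is VC = 41x - 12x^2 + x^3, so AVC = VC/x = 41 - 12x + x^2 and MC = dTC/dx = 41 - 24x + 3x^2.
AVC is minimized where dAVC/dx = -12 + 2x = 0, at x = 6; min AVC = 41 - 12·6 + 6^2 = $5.
Since P = $3 < min AVC = $5, price fails to cover variable cost at any output.
Shutting down limits the loss to fixed cost, $497.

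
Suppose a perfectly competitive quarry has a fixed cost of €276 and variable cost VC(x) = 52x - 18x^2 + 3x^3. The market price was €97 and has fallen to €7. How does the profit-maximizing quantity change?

AVC = 52 - 18x + 3x^2, minimized at x = 3 where min AVC = €25. MC = 52 - 36x + 9x^2.
With P = €97 above the shutdown price, P = MC gives x = 5.
At P = €7 < min AVC = €25, price no longer covers variable cost at any output, so the firm shuts down: x = 0.

Output falls from 5 to 0 (the firm shuts down)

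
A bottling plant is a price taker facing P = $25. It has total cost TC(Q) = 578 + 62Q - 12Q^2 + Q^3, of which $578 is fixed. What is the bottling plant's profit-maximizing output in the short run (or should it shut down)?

From TC, MC = TC'(Q) = 62 - 24Q + 3Q^2 and AVC = VC/Q = 62 - 12Q + Q^2.
AVC is minimized where dAVC/dQ = -12 + 2Q = 0, at Q = 6; min AVC = 62 - 12·6 + 6^2 = $26.
With P < min AVC ($25 < $26), every unit sold adds to the loss.
The firm minimizes its loss by shutting down and losing only its fixed cost of $578.

Shut down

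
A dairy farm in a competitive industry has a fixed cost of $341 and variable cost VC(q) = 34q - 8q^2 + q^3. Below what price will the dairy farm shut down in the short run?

$18 per unit

Short-run supply begins at min AVC. From VC = 34q - 8q^2 + q^3, AVC = 34 - 8q + q^2.
At the minimum of AVC, MC = AVC. MC = 34 - 16q + 3q^2; setting MC = AVC gives 2q^2 - 8q = 0, so q = 4. min AVC = 18.
For P < $18 the firm produces nothing.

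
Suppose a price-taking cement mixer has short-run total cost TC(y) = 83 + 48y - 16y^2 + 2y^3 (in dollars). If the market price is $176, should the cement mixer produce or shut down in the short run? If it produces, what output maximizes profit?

Strip out fixed cost: VC = 48y - 16y^2 + 2y^3. Then AVC = 48 - 16y + 2y^2 and MC = 48 - 32y + 6y^2.
AVC hits its minimum where MC = AVC, at y = 4, giving min AVC = 48 - 16·4 + 2·4^2 = $16.
Since P = $176 ≥ min AVC = $16, price covers variable cost and the firm should produce.
Solving P = MC: -128 - 32y + 6y^2 = 0 ⇒ y = -8/3 or 8. On the upward-sloping branch, y* = 8.
Check: AVC at y = 8 is $48 ≤ P, so revenue covers variable cost.
Profit = P·y − TC = 176·8 − 467 = $941.

Produce at y = 8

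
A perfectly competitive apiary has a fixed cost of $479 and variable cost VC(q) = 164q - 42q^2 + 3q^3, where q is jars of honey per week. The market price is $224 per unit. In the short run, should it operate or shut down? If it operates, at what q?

Produce at q = 10

Strip out fixed cost: VC = 164q - 42q^2 + 3q^3. Then AVC = 164 - 42q + 3q^2 and MC = 164 - 84q + 9q^2.
AVC is minimized where dAVC/dq = -42 + 6q = 0, at q = 7; min AVC = 164 - 42·7 + 3·7^2 = $17.
Since P = $224 ≥ min AVC = $17, price covers variable cost and the firm should produce.
Solving P = MC: -60 - 84q + 9q^2 = 0 ⇒ q = -2/3 or 10. On the upward-sloping branch, q* = 10.
Check: AVC at q = 10 is $44 ≤ P, so revenue covers variable cost.
Profit = P·q − TC = 224·10 − 919 = $1321.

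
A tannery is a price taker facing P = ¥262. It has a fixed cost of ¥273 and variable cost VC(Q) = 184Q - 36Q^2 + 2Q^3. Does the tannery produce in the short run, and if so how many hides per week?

Produce at Q = 13

Strip out fixed cost: VC = 184Q - 36Q^2 + 2Q^3. Then AVC = 184 - 36Q + 2Q^2 and MC = 184 - 72Q + 6Q^2.
AVC hits its minimum where MC = AVC, at Q = 9, giving min AVC = 184 - 36·9 + 2·9^2 = ¥22.
P = ¥262 exceeds min AVC = ¥22, so the firm stays open.
P = MC gives -78 - 72Q + 6Q^2 = 0, with roots -1 and 13. Take the larger (rising MC): Q* = 13.
Check: AVC at Q = 13 is ¥54 ≤ P, so revenue covers variable cost.
Profit = P·Q − TC = 262·13 − 975 = ¥2431.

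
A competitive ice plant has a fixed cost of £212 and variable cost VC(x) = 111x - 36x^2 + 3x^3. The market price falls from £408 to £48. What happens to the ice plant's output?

Output falls from 11 to 7

AVC = 111 - 36x + 3x^2, minimized at x = 6 where min AVC = £3. MC = 111 - 72x + 9x^2.
At P = £408 ≥ min AVC, set P = MC on the rising branch: x = 11.
At P = £48 ≥ min AVC, set P = MC: x = 7. The firm stays open but cuts output.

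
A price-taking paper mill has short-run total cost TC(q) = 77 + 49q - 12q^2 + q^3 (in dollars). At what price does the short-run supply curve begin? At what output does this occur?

$13 per unit, at q = 6

The firm shuts down when price falls below the minimum of average variable cost. AVC = VC/q = 49 - 12q + q^2.
At the minimum of AVC, MC = AVC. MC = 49 - 24q + 3q^2; setting MC = AVC gives 2q^2 - 12q = 0, so q = 6. min AVC = 13.
The firm shuts down for any P below $13.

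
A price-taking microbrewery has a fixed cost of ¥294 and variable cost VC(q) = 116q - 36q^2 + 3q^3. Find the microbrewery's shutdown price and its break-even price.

Shutdown price = ¥8; break-even price = ¥53

AVC = 116 - 36q + 3q^2; minimized at q = 6, giving min AVC = ¥8. That is the shutdown price.
ATC = 294/q + 116 - 36q + 3q^2. Setting dATC/dq = −294/q^2 − 36 + 6q = 0 gives q = 7 (since 6·7^3 − 36·7^2 = 294).
min ATC = 294/7 + 116 − 36·7 + 3·7^2 = ¥53. That is the break-even price.
For ¥8 ≤ P < ¥53 the firm produces at a loss; below ¥8 it shuts down.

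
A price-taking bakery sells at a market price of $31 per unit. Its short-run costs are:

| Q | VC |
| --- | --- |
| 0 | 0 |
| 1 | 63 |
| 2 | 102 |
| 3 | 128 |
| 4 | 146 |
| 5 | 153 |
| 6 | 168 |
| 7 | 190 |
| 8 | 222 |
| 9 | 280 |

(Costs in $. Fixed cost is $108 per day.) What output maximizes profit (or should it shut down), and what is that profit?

Q = 7; profit = -$81

Tabulate TR − TC: Q=0: -108; Q=1: -140; Q=2: -148; Q=3: -143; Q=4: -130; Q=5: -106; Q=6: -90; Q=7: -81; Q=8: -82; Q=9: -109.
Profit is maximized at Q = 7. AVC there is 190/7 = $27.14 ≤ P, so producing beats shutting down (which would give -$108).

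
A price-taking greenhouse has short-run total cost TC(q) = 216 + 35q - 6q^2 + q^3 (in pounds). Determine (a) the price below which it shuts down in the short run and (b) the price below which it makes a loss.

Shutdown price = £26; break-even price = £71

AVC = 35 - 6q + q^2; minimized at q = 3, giving min AVC = £26. That is the shutdown price.
ATC = 216/q + 35 - 6q + q^2. Setting dATC/dq = −216/q^2 − 6 + 2q = 0 gives q = 6 (since 2·6^3 − 6·6^2 = 216).
min ATC = 216/6 + 35 − 6·6 + 6^2 = £71. That is the break-even price.
For £26 ≤ P < £71 the firm produces at a loss; below £26 it shuts down.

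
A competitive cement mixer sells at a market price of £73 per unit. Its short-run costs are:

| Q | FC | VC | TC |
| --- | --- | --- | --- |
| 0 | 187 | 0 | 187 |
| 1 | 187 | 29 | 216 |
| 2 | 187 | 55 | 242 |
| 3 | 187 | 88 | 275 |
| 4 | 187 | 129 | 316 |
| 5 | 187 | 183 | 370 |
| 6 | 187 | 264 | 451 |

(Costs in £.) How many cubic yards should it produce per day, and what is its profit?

Q = 5; profit = -£5

Tabulate TR − TC: Q=0: -187; Q=1: -143; Q=2: -96; Q=3: -56; Q=4: -24; Q=5: -5; Q=6: -13.
Profit is maximized at Q = 5. AVC there is 183/5 = £36.60 ≤ P, so producing beats shutting down (which would give -£187).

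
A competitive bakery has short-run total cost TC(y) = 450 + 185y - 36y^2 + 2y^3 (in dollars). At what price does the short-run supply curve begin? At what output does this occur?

$23 per unit, at y = 9

The shutdown price is the minimum of AVC. VC = 185y - 36y^2 + 2y^3, so AVC = 185 - 36y + 2y^2.
At the minimum of AVC, MC = AVC. MC = 185 - 72y + 6y^2; setting MC = AVC gives 4y^2 - 36y = 0, so y = 9. min AVC = 23.
The firm shuts down for any P below $23.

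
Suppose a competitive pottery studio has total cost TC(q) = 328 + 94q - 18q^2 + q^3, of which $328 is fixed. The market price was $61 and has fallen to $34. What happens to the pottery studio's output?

Output falls from 11 to 10

AVC = 94 - 18q + q^2, minimized at q = 9 where min AVC = $13. MC = 94 - 36q + 3q^2.
With P = $61 above the shutdown price, P = MC gives q = 11.
At P = $34 ≥ min AVC, set P = MC: q = 10. The firm stays open but cuts output.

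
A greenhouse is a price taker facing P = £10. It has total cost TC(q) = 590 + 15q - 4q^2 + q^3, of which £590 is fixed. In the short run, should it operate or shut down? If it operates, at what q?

Shut down

Variable cost is VC = 15q - 4q^2 + q^3, so AVC = VC/q = 15 - 4q + q^2 and MC = dTC/dq = 15 - 8q + 3q^2.
AVC hits its minimum where MC = AVC, at q = 2, giving min AVC = 15 - 4·2 + 2^2 = £11.
With P < min AVC (£10 < £11), every unit sold adds to the loss.
Best response: produce nothing and absorb the £590 fixed cost.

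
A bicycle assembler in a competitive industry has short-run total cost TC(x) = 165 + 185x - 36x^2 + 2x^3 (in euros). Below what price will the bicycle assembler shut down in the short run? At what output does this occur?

€23 per unit, at x = 9

The shutdown price is the minimum of AVC. VC = 185x - 36x^2 + 2x^3, so AVC = 185 - 36x + 2x^2.
dAVC/dx = -36 + 4x = 0 gives x = 9. min AVC = 185 - 36·9 + 2·9^2 = 23.
The firm shuts down for any P below €23.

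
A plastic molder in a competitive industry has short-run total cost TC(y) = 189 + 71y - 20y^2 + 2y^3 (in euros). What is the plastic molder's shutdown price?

Short-run supply begins at min AVC. From VC = 71y - 20y^2 + 2y^3, AVC = 71 - 20y + 2y^2.
dAVC/dy = -20 + 4y = 0 gives y = 5. min AVC = 71 - 20·5 + 2·5^2 = 21.
For P < €21 the firm produces nothing.

€21 per unit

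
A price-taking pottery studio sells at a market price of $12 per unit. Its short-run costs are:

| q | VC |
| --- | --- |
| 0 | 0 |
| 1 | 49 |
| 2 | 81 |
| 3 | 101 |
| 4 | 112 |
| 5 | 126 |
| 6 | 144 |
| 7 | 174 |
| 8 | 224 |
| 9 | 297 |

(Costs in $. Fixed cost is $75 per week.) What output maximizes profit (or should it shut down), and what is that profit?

Compute π = P·q − TC at each output: q=0: -75; q=1: -112; q=2: -132; q=3: -140; q=4: -139; q=5: -141; q=6: -147; q=7: -165; q=8: -203; q=9: -264.
Profit is highest at q = 0. Equivalently, the lowest AVC in the table is 144/6 ≈ $24 at q = 6, and P = $12 falls below it — price never covers variable cost, so the firm shuts down and loses only its fixed cost.

q = 0 (shut down); profit = -$75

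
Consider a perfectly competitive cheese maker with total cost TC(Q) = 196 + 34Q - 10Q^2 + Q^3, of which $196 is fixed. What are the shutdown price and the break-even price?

Shutdown price = $9; break-even price = $41

Shutdown price = min AVC. AVC = 34 - 10Q + Q^2, with vertex at Q = 5 and minimum $9.
ATC = 196/Q + 34 - 10Q + Q^2. Setting dATC/dQ = −196/Q^2 − 10 + 2Q = 0 gives Q = 7 (since 2·7^3 − 10·7^2 = 196).
min ATC = 196/7 + 34 − 10·7 + 7^2 = $41. That is the break-even price.
For $9 ≤ P < $41 the firm produces at a loss; below $9 it shuts down.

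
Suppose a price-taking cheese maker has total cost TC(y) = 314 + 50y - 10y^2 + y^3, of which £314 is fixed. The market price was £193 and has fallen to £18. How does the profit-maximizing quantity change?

MC = 50 - 20y + 3y^2; the shutdown threshold is min AVC = £25 (at y = 5).
With P = £193 above the shutdown price, P = MC gives y = 11.
At P = £18 < min AVC = £25, price no longer covers variable cost at any output, so the firm shuts down: y = 0.

Output falls from 11 to 0 (the firm shuts down)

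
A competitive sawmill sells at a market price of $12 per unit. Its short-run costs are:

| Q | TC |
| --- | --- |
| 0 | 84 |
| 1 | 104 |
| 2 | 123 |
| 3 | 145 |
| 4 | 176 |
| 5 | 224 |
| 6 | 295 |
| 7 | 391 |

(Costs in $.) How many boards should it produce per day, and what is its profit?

Q = 0 (shut down); profit = -$84

Profit at each row (π = 12Q − TC): Q=0: -84; Q=1: -92; Q=2: -99; Q=3: -109; Q=4: -128; Q=5: -164; Q=6: -223; Q=7: -307.
Profit is highest at Q = 0. Equivalently, the lowest AVC in the table is 39/2 ≈ $19.50 at Q = 2, and P = $12 falls below it — price never covers variable cost, so the firm shuts down and loses only its fixed cost.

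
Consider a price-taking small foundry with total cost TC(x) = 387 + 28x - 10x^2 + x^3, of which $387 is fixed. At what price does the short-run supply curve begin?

The shutdown price is the minimum of AVC. VC = 28x - 10x^2 + x^3, so AVC = 28 - 10x + x^2.
dAVC/dx = -10 + 2x = 0 gives x = 5. min AVC = 28 - 10·5 + 5^2 = 3.
The firm shuts down for any P below $3.

$3 per unit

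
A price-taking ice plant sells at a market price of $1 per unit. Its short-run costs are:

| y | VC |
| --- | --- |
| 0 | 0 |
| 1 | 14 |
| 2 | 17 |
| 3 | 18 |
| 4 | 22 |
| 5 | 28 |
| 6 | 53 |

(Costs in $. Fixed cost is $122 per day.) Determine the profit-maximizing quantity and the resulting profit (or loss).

y = 0 (shut down); profit = -$122

Tabulate TR − TC: y=0: -122; y=1: -135; y=2: -137; y=3: -137; y=4: -140; y=5: -145; y=6: -169.
Profit is highest at y = 0. Equivalently, the lowest AVC in the table is 22/4 ≈ $5.50 at y = 4, and P = $1 falls below it — price never covers variable cost, so the firm shuts down and loses only its fixed cost.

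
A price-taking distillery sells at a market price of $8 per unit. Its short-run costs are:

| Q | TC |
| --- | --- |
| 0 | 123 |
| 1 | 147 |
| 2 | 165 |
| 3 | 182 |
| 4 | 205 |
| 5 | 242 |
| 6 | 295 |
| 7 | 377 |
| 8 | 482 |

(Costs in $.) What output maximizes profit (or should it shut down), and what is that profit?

Profit at each row (π = 8Q − TC): Q=0: -123; Q=1: -139; Q=2: -149; Q=3: -158; Q=4: -173; Q=5: -202; Q=6: -247; Q=7: -321; Q=8: -418.
Profit is highest at Q = 0. Equivalently, the lowest AVC in the table is 59/3 ≈ $19.67 at Q = 3, and P = $8 falls below it — price never covers variable cost, so the firm shuts down and loses only its fixed cost.

Q = 0 (shut down); profit = -$123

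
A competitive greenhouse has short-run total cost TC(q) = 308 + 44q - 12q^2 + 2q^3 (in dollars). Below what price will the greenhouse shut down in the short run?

$26 per unit

Short-run supply begins at min AVC. From VC = 44q - 12q^2 + 2q^3, AVC = 44 - 12q + 2q^2.
At the minimum of AVC, MC = AVC. MC = 44 - 24q + 6q^2; setting MC = AVC gives 4q^2 - 12q = 0, so q = 3. min AVC = 26.
So the shutdown price is $26.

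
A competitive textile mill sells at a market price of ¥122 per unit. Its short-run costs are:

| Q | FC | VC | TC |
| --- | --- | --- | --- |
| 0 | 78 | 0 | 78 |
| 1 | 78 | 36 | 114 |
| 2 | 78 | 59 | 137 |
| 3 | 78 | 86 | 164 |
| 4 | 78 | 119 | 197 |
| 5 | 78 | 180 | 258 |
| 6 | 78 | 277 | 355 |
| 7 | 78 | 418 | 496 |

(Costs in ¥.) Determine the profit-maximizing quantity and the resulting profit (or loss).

Q = 6; profit = ¥377

Profit at each row (π = 122Q − TC): Q=0: -78; Q=1: 8; Q=2: 107; Q=3: 202; Q=4: 291; Q=5: 352; Q=6: 377; Q=7: 358.
Profit is maximized at Q = 6. AVC there is 277/6 = ¥46.17 ≤ P, so producing beats shutting down (which would give -¥78).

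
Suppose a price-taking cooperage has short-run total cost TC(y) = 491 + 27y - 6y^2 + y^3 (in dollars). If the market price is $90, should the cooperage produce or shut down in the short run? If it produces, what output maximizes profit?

From TC, MC = TC'(y) = 27 - 12y + 3y^2 and AVC = VC/y = 27 - 6y + y^2.
AVC is minimized where dAVC/dy = -6 + 2y = 0, at y = 3; min AVC = 27 - 6·3 + 3^2 = $18.
Since P = $90 ≥ min AVC = $18, price covers variable cost and the firm should produce.
Set P = MC: 90 = 27 - 12y + 3y^2 → -63 - 12y + 3y^2 = 0. The roots are y = -3 and y = 7; the profit-maximizing output is on the rising part of MC, so y* = 7.
Check: AVC at y = 7 is $34 ≤ P, so revenue covers variable cost.
Profit = P·y − TC = 90·7 − 729 = -$99, a loss, but smaller than the $491 fixed cost the firm would lose by shutting down.

Produce at y = 7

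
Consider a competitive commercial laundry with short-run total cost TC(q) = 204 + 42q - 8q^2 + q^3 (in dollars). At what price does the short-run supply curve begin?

$26 per unit

Short-run supply begins at min AVC. From VC = 42q - 8q^2 + q^3, AVC = 42 - 8q + q^2.
dAVC/dq = -8 + 2q = 0 gives q = 4. min AVC = 42 - 8·4 + 4^2 = 26.
The firm shuts down for any P below $26.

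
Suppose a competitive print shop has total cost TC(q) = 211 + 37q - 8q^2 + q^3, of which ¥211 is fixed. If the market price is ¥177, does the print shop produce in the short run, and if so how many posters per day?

Produce at q = 10

From TC, MC = TC'(q) = 37 - 16q + 3q^2 and AVC = VC/q = 37 - 8q + q^2.
The AVC parabola has its vertex at q = 8/2 = 4, where AVC = 37 - 8·4 + 4^2 = ¥21.
Because ¥177 ≥ ¥21, revenue can cover variable cost; the firm operates.
Set P = MC: 177 = 37 - 16q + 3q^2 → -140 - 16q + 3q^2 = 0. The roots are q = -14/3 and q = 10; the profit-maximizing output is on the rising part of MC, so q* = 10.
Check: AVC at q = 10 is ¥57 ≤ P, so revenue covers variable cost.
Profit = P·q − TC = 177·10 − 781 = ¥989.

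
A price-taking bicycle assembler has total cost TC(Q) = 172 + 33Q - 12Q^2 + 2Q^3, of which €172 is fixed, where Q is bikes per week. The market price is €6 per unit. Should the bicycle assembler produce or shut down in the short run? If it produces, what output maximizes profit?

From TC, MC = TC'(Q) = 33 - 24Q + 6Q^2 and AVC = VC/Q = 33 - 12Q + 2Q^2.
AVC is minimized where dAVC/dQ = -12 + 4Q = 0, at Q = 3; min AVC = 33 - 12·3 + 2·3^2 = €15.
Since P = €6 < min AVC = €15, price fails to cover variable cost at any output.
Shutting down limits the loss to fixed cost, €172.

Shut down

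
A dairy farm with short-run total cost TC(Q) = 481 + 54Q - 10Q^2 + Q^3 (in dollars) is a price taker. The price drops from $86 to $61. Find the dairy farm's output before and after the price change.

Output falls from 8 to 7

AVC = 54 - 10Q + Q^2, minimized at Q = 5 where min AVC = $29. MC = 54 - 20Q + 3Q^2.
At P = $86 ≥ min AVC, set P = MC on the rising branch: Q = 8.
At P = $61 ≥ min AVC, set P = MC: Q = 7. The firm stays open but cuts output.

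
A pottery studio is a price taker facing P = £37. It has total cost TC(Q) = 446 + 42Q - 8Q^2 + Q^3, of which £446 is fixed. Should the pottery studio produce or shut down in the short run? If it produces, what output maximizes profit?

Strip out fixed cost: VC = 42Q - 8Q^2 + Q^3. Then AVC = 42 - 8Q + Q^2 and MC = 42 - 16Q + 3Q^2.
AVC is minimized where dAVC/dQ = -8 + 2Q = 0, at Q = 4; min AVC = 42 - 8·4 + 4^2 = £26.
Because £37 ≥ £26, revenue can cover variable cost; the firm operates.
P = MC gives 5 - 16Q + 3Q^2 = 0, with roots 1/3 and 5. Take the larger (rising MC): Q* = 5.
Check: AVC at Q = 5 is £27 ≤ P, so revenue covers variable cost.
Profit = P·Q − TC = 37·5 − 581 = -£396, a loss, but smaller than the £446 fixed cost the firm would lose by shutting down.

Produce at Q = 5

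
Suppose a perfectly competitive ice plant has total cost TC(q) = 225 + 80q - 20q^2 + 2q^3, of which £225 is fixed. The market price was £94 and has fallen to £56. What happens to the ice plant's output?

MC = 80 - 40q + 6q^2; the shutdown threshold is min AVC = £30 (at q = 5).
At P = £94 ≥ min AVC, set P = MC on the rising branch: q = 7.
At P = £56 ≥ min AVC, set P = MC: q = 6. The firm stays open but cuts output.

Output falls from 7 to 6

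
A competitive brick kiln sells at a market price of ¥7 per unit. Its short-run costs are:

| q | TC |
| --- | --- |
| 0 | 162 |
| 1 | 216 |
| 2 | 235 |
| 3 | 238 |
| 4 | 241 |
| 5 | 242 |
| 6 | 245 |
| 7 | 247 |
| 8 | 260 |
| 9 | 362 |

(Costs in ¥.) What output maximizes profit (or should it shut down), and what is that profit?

q = 0 (shut down); profit = -¥162

Profit at each row (π = 7q − TC): q=0: -162; q=1: -209; q=2: -221; q=3: -217; q=4: -213; q=5: -207; q=6: -203; q=7: -198; q=8: -204; q=9: -299.
Profit is highest at q = 0. Equivalently, the lowest AVC in the table is 85/7 ≈ ¥12.14 at q = 7, and P = ¥7 falls below it — price never covers variable cost, so the firm shuts down and loses only its fixed cost.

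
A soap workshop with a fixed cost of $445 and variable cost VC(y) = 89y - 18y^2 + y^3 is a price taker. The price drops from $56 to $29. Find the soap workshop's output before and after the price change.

AVC = 89 - 18y + y^2, minimized at y = 9 where min AVC = $8. MC = 89 - 36y + 3y^2.
At P = $56 ≥ min AVC, set P = MC on the rising branch: y = 11.
At P = $29 ≥ min AVC, set P = MC: y = 10. The firm stays open but cuts output.

Output falls from 11 to 10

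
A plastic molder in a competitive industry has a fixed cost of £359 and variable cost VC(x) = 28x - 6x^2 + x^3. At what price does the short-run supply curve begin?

£19 per unit

The firm shuts down when price falls below the minimum of average variable cost. AVC = VC/x = 28 - 6x + x^2.
At the minimum of AVC, MC = AVC. MC = 28 - 12x + 3x^2; setting MC = AVC gives 2x^2 - 6x = 0, so x = 3. min AVC = 19.
For P < £19 the firm produces nothing.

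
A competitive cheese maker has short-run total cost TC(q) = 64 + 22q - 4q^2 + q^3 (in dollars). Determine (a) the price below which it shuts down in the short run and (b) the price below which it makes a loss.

AVC = 22 - 4q + q^2; minimized at q = 2, giving min AVC = $18. That is the shutdown price.
ATC = 64/q + 22 - 4q + q^2. Setting dATC/dq = −64/q^2 − 4 + 2q = 0 gives q = 4 (since 2·4^3 − 4·4^2 = 64).
min ATC = 64/4 + 22 − 4·4 + 4^2 = $38. That is the break-even price.
For $18 ≤ P < $38 the firm produces at a loss; below $18 it shuts down.

Shutdown price = $18; break-even price = $38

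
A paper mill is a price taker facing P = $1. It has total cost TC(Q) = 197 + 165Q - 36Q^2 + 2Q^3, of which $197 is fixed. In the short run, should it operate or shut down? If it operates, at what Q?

Strip out fixed cost: VC = 165Q - 36Q^2 + 2Q^3. Then AVC = 165 - 36Q + 2Q^2 and MC = 165 - 72Q + 6Q^2.
The AVC parabola has its vertex at Q = 36/4 = 9, where AVC = 165 - 36·9 + 2·9^2 = $3.
With P < min AVC ($1 < $3), every unit sold adds to the loss.
Shutting down limits the loss to fixed cost, $197.

Shut down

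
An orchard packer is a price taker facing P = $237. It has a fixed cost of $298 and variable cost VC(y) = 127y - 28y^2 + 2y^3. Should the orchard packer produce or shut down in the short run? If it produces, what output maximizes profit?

Strip out fixed cost: VC = 127y - 28y^2 + 2y^3. Then AVC = 127 - 28y + 2y^2 and MC = 127 - 56y + 6y^2.
The AVC parabola has its vertex at y = 28/4 = 7, where AVC = 127 - 28·7 + 2·7^2 = $29.
Since P = $237 ≥ min AVC = $29, price covers variable cost and the firm should produce.
Set P = MC: 237 = 127 - 56y + 6y^2 → -110 - 56y + 6y^2 = 0. The roots are y = -5/3 and y = 11; the profit-maximizing output is on the rising part of MC, so y* = 11.
Check: AVC at y = 11 is $61 ≤ P, so revenue covers variable cost.
Profit = P·y − TC = 237·11 − 969 = $1638.

Produce at y = 11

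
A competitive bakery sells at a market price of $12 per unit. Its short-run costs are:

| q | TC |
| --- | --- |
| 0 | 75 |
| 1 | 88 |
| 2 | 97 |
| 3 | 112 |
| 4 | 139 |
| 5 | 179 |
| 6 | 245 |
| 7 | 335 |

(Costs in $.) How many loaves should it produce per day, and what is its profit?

q = 2; profit = -$73

Tabulate TR − TC: q=0: -75; q=1: -76; q=2: -73; q=3: -76; q=4: -91; q=5: -119; q=6: -173; q=7: -251.
Profit is maximized at q = 2. AVC there is 22/2 = $11 ≤ P, so producing beats shutting down (which would give -$75).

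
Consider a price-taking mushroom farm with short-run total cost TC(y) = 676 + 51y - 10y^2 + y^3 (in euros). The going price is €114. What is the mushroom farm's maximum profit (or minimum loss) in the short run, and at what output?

AVC = 51 - 10y + y^2 has its minimum €26 at y = 5; price €114 clears that bar, so the firm operates.
With MC = 51 - 20y + 3y^2, P = MC on the upward-sloping part at y* = 9.
TR = 114·9 = 1026. TC = 676 + 378 = 1054. Profit = 1026 − 1054 = -€28.
By producing, the firm covers all variable cost plus €648 of fixed cost; shutting down would lose the full €676.

Profit = -€28 at y = 9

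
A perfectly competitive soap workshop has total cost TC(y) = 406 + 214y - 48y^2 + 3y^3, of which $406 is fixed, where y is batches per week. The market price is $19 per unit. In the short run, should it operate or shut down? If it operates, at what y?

Shut down

Strip out fixed cost: VC = 214y - 48y^2 + 3y^3. Then AVC = 214 - 48y + 3y^2 and MC = 214 - 96y + 9y^2.
The AVC parabola has its vertex at y = 48/6 = 8, where AVC = 214 - 48·8 + 3·8^2 = $22.
Since P = $19 < min AVC = $22, price fails to cover variable cost at any output.
Shutting down limits the loss to fixed cost, $406.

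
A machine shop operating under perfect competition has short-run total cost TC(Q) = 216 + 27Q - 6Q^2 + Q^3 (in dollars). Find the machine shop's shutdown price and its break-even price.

Shutdown price = min AVC. AVC = 27 - 6Q + Q^2, with vertex at Q = 3 and minimum $18.
ATC = 216/Q + 27 - 6Q + Q^2. Setting dATC/dQ = −216/Q^2 − 6 + 2Q = 0 gives Q = 6 (since 2·6^3 − 6·6^2 = 216).
min ATC = 216/6 + 27 − 6·6 + 6^2 = $63. That is the break-even price.
Between these two prices the firm operates at a loss; above $63 it earns a profit.

Shutdown price = $18; break-even price = $63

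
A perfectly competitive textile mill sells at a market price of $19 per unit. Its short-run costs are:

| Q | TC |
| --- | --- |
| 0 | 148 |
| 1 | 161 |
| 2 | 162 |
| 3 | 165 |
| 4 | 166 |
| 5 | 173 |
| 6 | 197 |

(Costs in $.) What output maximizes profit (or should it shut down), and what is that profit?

Compute π = P·Q − TC at each output: Q=0: -148; Q=1: -142; Q=2: -124; Q=3: -108; Q=4: -90; Q=5: -78; Q=6: -83.
Profit is maximized at Q = 5. AVC there is 25/5 = $5 ≤ P, so producing beats shutting down (which would give -$148).

Q = 5; profit = -$78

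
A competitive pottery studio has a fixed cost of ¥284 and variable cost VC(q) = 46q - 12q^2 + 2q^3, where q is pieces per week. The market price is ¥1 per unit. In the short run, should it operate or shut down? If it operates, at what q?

Shut down

From TC, MC = TC'(q) = 46 - 24q + 6q^2 and AVC = VC/q = 46 - 12q + 2q^2.
AVC is minimized where dAVC/dq = -12 + 4q = 0, at q = 3; min AVC = 46 - 12·3 + 2·3^2 = ¥28.
With P < min AVC (¥1 < ¥28), every unit sold adds to the loss.
The firm minimizes its loss by shutting down and losing only its fixed cost of ¥284.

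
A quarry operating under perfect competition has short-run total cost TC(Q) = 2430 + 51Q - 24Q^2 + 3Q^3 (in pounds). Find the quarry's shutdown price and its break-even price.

Shutdown price = min AVC. AVC = 51 - 24Q + 3Q^2, with vertex at Q = 4 and minimum £3.
ATC = 2430/Q + 51 - 24Q + 3Q^2. Setting dATC/dQ = −2430/Q^2 − 24 + 6Q = 0 gives Q = 9 (since 6·9^3 − 24·9^2 = 2430).
min ATC = 2430/9 + 51 − 24·9 + 3·9^2 = £348. That is the break-even price.
For £3 ≤ P < £348 the firm produces at a loss; below £3 it shuts down.

Shutdown price = £3; break-even price = £348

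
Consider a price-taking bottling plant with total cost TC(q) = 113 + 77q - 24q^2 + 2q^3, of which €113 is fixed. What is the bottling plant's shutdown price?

€5 per unit

The firm shuts down when price falls below the minimum of average variable cost. AVC = VC/q = 77 - 24q + 2q^2.
At the minimum of AVC, MC = AVC. MC = 77 - 48q + 6q^2; setting MC = AVC gives 4q^2 - 24q = 0, so q = 6. min AVC = 5.
So the shutdown price is €5.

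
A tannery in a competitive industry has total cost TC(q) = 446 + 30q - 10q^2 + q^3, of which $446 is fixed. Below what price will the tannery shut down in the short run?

$5 per unit

Short-run supply begins at min AVC. From VC = 30q - 10q^2 + q^3, AVC = 30 - 10q + q^2.
dAVC/dq = -10 + 2q = 0 gives q = 5. min AVC = 30 - 10·5 + 5^2 = 5.
The firm shuts down for any P below $5.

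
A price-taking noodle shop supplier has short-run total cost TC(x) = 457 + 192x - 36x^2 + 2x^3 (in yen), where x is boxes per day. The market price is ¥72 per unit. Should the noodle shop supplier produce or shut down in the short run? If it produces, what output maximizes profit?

Variable cost is VC = 192x - 36x^2 + 2x^3, so AVC = VC/x = 192 - 36x + 2x^2 and MC = dTC/dx = 192 - 72x + 6x^2.
The AVC parabola has its vertex at x = 36/4 = 9, where AVC = 192 - 36·9 + 2·9^2 = ¥30.
Because ¥72 ≥ ¥30, revenue can cover variable cost; the firm operates.
Set P = MC: 72 = 192 - 72x + 6x^2 → 120 - 72x + 6x^2 = 0. The roots are x = 2 and x = 10; the profit-maximizing output is on the rising part of MC, so x* = 10.
Check: AVC at x = 10 is ¥32 ≤ P, so revenue covers variable cost.
Profit = P·x − TC = 72·10 − 777 = -¥57, a loss, but smaller than the ¥457 fixed cost the firm would lose by shutting down.

Produce at x = 10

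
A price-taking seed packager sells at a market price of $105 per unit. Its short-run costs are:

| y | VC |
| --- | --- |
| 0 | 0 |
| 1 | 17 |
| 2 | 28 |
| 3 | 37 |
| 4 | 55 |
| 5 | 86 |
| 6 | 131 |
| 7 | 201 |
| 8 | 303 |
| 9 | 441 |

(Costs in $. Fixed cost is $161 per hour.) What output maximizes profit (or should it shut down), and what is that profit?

y = 8; profit = $376

Profit at each row (π = 105y − TC): y=0: -161; y=1: -73; y=2: 21; y=3: 117; y=4: 204; y=5: 278; y=6: 338; y=7: 373; y=8: 376; y=9: 343.
Profit is maximized at y = 8. AVC there is 303/8 = $37.88 ≤ P, so producing beats shutting down (which would give -$161).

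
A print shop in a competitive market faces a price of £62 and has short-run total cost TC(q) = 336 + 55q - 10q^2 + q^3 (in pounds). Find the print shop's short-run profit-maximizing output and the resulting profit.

AVC = 55 - 10q + q^2; min AVC = £30 at q = 5. Since P = £62 ≥ min AVC, the firm produces.
With MC = 55 - 20q + 3q^2, P = MC on the upward-sloping part at q* = 7.
TR = 62·7 = 434. TC = 336 + 238 = 574. Profit = 434 − 574 = -£140.
By producing, the firm covers all variable cost plus £196 of fixed cost; shutting down would lose the full £336.

Profit = -£140 at q = 7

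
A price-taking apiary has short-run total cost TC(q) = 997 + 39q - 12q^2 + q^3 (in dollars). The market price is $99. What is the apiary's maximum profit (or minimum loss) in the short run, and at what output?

AVC = 39 - 12q + q^2; min AVC = $3 at q = 6. Since P = $99 ≥ min AVC, the firm produces.
With MC = 39 - 24q + 3q^2, P = MC on the upward-sloping part at q* = 10.
TR = 99·10 = 990. TC = 997 + 190 = 1187. Profit = 990 − 1187 = -$197.
That loss of $197 beats the $997 the firm would lose by shutting down; producing recovers $800 of fixed cost.

Profit = -$197 at q = 10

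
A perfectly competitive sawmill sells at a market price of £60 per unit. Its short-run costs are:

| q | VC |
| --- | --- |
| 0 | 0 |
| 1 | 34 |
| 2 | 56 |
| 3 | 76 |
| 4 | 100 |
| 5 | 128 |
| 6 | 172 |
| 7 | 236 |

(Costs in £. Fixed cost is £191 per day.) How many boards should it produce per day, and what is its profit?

Profit at each row (π = 60q − TC): q=0: -191; q=1: -165; q=2: -127; q=3: -87; q=4: -51; q=5: -19; q=6: -3; q=7: -7.
Profit is maximized at q = 6. AVC there is 172/6 = £28.67 ≤ P, so producing beats shutting down (which would give -£191).

q = 6; profit = -£3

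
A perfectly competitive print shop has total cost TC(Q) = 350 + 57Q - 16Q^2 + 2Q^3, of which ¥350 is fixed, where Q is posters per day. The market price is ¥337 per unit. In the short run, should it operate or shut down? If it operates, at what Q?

Produce at Q = 10

From TC, MC = TC'(Q) = 57 - 32Q + 6Q^2 and AVC = VC/Q = 57 - 16Q + 2Q^2.
AVC is minimized where dAVC/dQ = -16 + 4Q = 0, at Q = 4; min AVC = 57 - 16·4 + 2·4^2 = ¥25.
Because ¥337 ≥ ¥25, revenue can cover variable cost; the firm operates.
Set P = MC: 337 = 57 - 32Q + 6Q^2 → -280 - 32Q + 6Q^2 = 0. The roots are Q = -14/3 and Q = 10; the profit-maximizing output is on the rising part of MC, so Q* = 10.
Check: AVC at Q = 10 is ¥97 ≤ P, so revenue covers variable cost.
Profit = P·Q − TC = 337·10 − 1320 = ¥2050.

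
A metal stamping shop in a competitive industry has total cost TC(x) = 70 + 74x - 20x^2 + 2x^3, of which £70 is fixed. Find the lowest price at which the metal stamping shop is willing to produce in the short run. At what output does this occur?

Short-run supply begins at min AVC. From VC = 74x - 20x^2 + 2x^3, AVC = 74 - 20x + 2x^2.
dAVC/dx = -20 + 4x = 0 gives x = 5. min AVC = 74 - 20·5 + 2·5^2 = 24.
So the shutdown price is £24.

£24 per unit, at x = 5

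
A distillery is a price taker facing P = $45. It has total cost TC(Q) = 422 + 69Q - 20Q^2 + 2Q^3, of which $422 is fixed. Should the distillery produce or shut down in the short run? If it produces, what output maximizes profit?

Produce at Q = 6

From TC, MC = TC'(Q) = 69 - 40Q + 6Q^2 and AVC = VC/Q = 69 - 20Q + 2Q^2.
AVC hits its minimum where MC = AVC, at Q = 5, giving min AVC = 69 - 20·5 + 2·5^2 = $19.
Because $45 ≥ $19, revenue can cover variable cost; the firm operates.
Solving P = MC: 24 - 40Q + 6Q^2 = 0 ⇒ Q = 2/3 or 6. On the upward-sloping branch, Q* = 6.
Check: AVC at Q = 6 is $21 ≤ P, so revenue covers variable cost.
Profit = P·Q − TC = 45·6 − 548 = -$278, a loss, but smaller than the $422 fixed cost the firm would lose by shutting down.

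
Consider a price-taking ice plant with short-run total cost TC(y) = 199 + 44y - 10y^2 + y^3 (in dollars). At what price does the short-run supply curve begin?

Short-run supply begins at min AVC. From VC = 44y - 10y^2 + y^3, AVC = 44 - 10y + y^2.
At the minimum of AVC, MC = AVC. MC = 44 - 20y + 3y^2; setting MC = AVC gives 2y^2 - 10y = 0, so y = 5. min AVC = 19.
For P < $19 the firm produces nothing.

$19 per unit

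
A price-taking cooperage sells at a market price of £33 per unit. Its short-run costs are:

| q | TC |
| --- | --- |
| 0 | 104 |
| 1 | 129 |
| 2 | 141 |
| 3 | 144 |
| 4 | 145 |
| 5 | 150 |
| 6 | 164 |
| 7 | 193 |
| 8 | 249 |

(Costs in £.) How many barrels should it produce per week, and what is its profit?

Profit at each row (π = 33q − TC): q=0: -104; q=1: -96; q=2: -75; q=3: -45; q=4: -13; q=5: 15; q=6: 34; q=7: 38; q=8: 15.
Profit is maximized at q = 7. AVC there is 89/7 = £12.71 ≤ P, so producing beats shutting down (which would give -£104).

q = 7; profit = £38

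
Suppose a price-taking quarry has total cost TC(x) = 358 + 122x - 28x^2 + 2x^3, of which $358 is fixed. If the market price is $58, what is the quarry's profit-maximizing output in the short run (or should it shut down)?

Produce at x = 8

Strip out fixed cost: VC = 122x - 28x^2 + 2x^3. Then AVC = 122 - 28x + 2x^2 and MC = 122 - 56x + 6x^2.
AVC is minimized where dAVC/dx = -28 + 4x = 0, at x = 7; min AVC = 122 - 28·7 + 2·7^2 = $24.
P = $58 exceeds min AVC = $24, so the firm stays open.
Set P = MC: 58 = 122 - 56x + 6x^2 → 64 - 56x + 6x^2 = 0. The roots are x = 4/3 and x = 8; the profit-maximizing output is on the rising part of MC, so x* = 8.
Check: AVC at x = 8 is $26 ≤ P, so revenue covers variable cost.
Profit = P·x − TC = 58·8 − 566 = -$102, a loss, but smaller than the $358 fixed cost the firm would lose by shutting down.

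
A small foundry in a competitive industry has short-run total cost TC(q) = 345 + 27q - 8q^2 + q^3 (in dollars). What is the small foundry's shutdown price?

The firm shuts down when price falls below the minimum of average variable cost. AVC = VC/q = 27 - 8q + q^2.
dAVC/dq = -8 + 2q = 0 gives q = 4. min AVC = 27 - 8·4 + 4^2 = 11.
So the shutdown price is $11.

$11 per unit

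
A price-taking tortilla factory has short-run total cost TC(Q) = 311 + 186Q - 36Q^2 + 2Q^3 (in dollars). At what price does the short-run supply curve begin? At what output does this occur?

Short-run supply begins at min AVC. From VC = 186Q - 36Q^2 + 2Q^3, AVC = 186 - 36Q + 2Q^2.
dAVC/dQ = -36 + 4Q = 0 gives Q = 9. min AVC = 186 - 36·9 + 2·9^2 = 24.
The firm shuts down for any P below $24.

$24 per unit, at Q = 9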